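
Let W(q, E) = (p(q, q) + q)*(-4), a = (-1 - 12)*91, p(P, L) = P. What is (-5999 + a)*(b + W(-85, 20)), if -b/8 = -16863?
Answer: -973764288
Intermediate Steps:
b = 134904 (b = -8*(-16863) = 134904)
a = -1183 (a = -13*91 = -1183)
W(q, E) = -8*q (W(q, E) = (q + q)*(-4) = (2*q)*(-4) = -8*q)
(-5999 + a)*(b + W(-85, 20)) = (-5999 - 1183)*(134904 - 8*(-85)) = -7182*(134904 + 680) = -7182*135584 = -973764288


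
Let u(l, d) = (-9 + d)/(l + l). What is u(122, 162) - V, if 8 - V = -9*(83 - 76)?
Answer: -17171/244 ≈ -70.373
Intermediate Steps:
V = 71 (V = 8 - (-9)*(83 - 76) = 8 - (-9)*7 = 8 - 1*(-63) = 8 + 63 = 71)
u(l, d) = (-9 + d)/(2*l) (u(l, d) = (-9 + d)/((2*l)) = (-9 + d)*(1/(2*l)) = (-9 + d)/(2*l))
u(122, 162) - V = (½)*(-9 + 162)/122 - 1*71 = (½)*(1/122)*153 - 71 = 153/244 - 71 = -17171/244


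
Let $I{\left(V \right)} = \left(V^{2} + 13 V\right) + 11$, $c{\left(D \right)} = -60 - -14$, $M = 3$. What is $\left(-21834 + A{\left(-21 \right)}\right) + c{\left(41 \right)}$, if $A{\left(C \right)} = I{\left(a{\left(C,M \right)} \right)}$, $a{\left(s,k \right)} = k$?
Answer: $-21821$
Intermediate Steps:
$c{\left(D \right)} = -46$ ($c{\left(D \right)} = -60 + 14 = -46$)
$I{\left(V \right)} = 11 + V^{2} + 13 V$
$A{\left(C \right)} = 59$ ($A{\left(C \right)} = 11 + 3^{2} + 13 \cdot 3 = 11 + 9 + 39 = 59$)
$\left(-21834 + A{\left(-21 \right)}\right) + c{\left(41 \right)} = \left(-21834 + 59\right) - 46 = -21775 - 46 = -21821$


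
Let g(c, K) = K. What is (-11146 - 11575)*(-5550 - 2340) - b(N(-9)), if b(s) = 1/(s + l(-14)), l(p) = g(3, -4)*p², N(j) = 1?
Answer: 140367384271/783 ≈ 1.7927e+8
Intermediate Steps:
l(p) = -4*p²
b(s) = 1/(-784 + s) (b(s) = 1/(s - 4*(-14)²) = 1/(s - 4*196) = 1/(s - 784) = 1/(-784 + s))
(-11146 - 11575)*(-5550 - 2340) - b(N(-9)) = (-11146 - 11575)*(-5550 - 2340) - 1/(-784 + 1) = -22721*(-7890) - 1/(-783) = 179268690 - 1*(-1/783) = 179268690 + 1/783 = 140367384271/783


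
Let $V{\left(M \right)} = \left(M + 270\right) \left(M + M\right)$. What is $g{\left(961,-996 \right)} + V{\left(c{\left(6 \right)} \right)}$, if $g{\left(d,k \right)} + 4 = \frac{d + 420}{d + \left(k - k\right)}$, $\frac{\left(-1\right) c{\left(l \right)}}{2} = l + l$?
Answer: $- \frac{11349951}{961} \approx -11811.0$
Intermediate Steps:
$c{\left(l \right)} = - 4 l$ ($c{\left(l \right)} = - 2 \left(l + l\right) = - 2 \cdot 2 l = - 4 l$)
$V{\left(M \right)} = 2 M \left(270 + M\right)$ ($V{\left(M \right)} = \left(270 + M\right) 2 M = 2 M \left(270 + M\right)$)
$g{\left(d,k \right)} = -4 + \frac{420 + d}{d}$ ($g{\left(d,k \right)} = -4 + \frac{d + 420}{d + \left(k - k\right)} = -4 + \frac{420 + d}{d + 0} = -4 + \frac{420 + d}{d}$)
$g{\left(961,-996 \right)} + V{\left(c{\left(6 \right)} \right)} = \left(-3 + \frac{420}{961}\right) + 2 \left(\left(-4\right) 6\right) \left(270 - 24\right) = \left(-3 + 420 \cdot \frac{1}{961}\right) + 2 \left(-24\right) \left(270 - 24\right) = \left(-3 + \frac{420}{961}\right) + 2 \left(-24\right) 246 = - \frac{2463}{961} - 11808 = - \frac{11349951}{961}$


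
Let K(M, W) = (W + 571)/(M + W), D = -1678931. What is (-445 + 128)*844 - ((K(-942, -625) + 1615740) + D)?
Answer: -320227473/1567 ≈ -2.0436e+5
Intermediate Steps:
K(M, W) = (571 + W)/(M + W)
(-445 + 128)*844 - ((K(-942, -625) + 1615740) + D) = (-445 + 128)*844 - (((571 - 625)/(-942 - 625) + 1615740) - 1678931) = -317*844 - ((-54/(-1567) + 1615740) - 1678931) = -267548 - ((-1/1567*(-54) + 1615740) - 1678931) = -267548 - ((54/1567 + 1615740) - 1678931) = -267548 - (2531864634/1567 - 1678931) = -267548 - 1*(-99020243/1567) = -267548 + 99020243/1567 = -320227473/1567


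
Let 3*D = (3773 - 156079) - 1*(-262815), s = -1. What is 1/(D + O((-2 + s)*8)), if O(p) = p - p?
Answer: 3/110509 ≈ 2.7147e-5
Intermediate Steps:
O(p) = 0
D = 110509/3 (D = ((3773 - 156079) - 1*(-262815))/3 = (-152306 + 262815)/3 = (⅓)*110509 = 110509/3 ≈ 36836.)
1/(D + O((-2 + s)*8)) = 1/(110509/3 + 0) = 1/(110509/3) = 3/110509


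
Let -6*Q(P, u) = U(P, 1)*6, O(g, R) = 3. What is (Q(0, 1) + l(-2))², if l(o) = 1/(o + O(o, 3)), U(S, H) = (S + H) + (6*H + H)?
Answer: 49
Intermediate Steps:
U(S, H) = S + 8*H (U(S, H) = (H + S) + 7*H = S + 8*H)
Q(P, u) = -8 - P (Q(P, u) = -(P + 8*1)*6/6 = -(P + 8)*6/6 = -(8 + P)*6/6 = -(48 + 6*P)/6 = -8 - P)
l(o) = 1/(3 + o) (l(o) = 1/(o + 3) = 1/(3 + o))
(Q(0, 1) + l(-2))² = ((-8 - 1*0) + 1/(3 - 2))² = ((-8 + 0) + 1/1)² = (-8 + 1)² = (-7)² = 49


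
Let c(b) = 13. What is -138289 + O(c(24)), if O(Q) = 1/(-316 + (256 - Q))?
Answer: -10095098/73 ≈ -1.3829e+5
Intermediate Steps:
O(Q) = 1/(-60 - Q)
-138289 + O(c(24)) = -138289 - 1/(60 + 13) = -138289 - 1/73 = -10095098/73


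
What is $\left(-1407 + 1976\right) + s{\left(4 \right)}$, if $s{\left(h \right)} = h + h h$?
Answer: $589$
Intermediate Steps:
$s{\left(h \right)} = h + h^{2}$
$\left(-1407 + 1976\right) + s{\left(4 \right)} = \left(-1407 + 1976\right) + 4 \left(1 + 4\right) = 569 + 4 \cdot 5 = 569 + 20 = 589$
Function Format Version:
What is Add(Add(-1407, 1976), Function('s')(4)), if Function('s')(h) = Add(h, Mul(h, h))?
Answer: 589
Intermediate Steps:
Function('s')(h) = Add(h, Pow(h, 2))
Add(Add(-1407, 1976), Function('s')(4)) = Add(Add(-1407, 1976), Mul(4, Add(1, 4))) = Add(569, Mul(4, 5)) = Add(569, 20) = 589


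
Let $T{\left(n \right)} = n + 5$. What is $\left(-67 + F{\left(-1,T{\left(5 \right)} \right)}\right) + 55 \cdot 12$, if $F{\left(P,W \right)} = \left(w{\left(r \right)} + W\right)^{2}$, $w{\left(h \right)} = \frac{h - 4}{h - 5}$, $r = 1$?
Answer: $\frac{11337}{16} \approx 708.56$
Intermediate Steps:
$w{\left(h \right)} = \frac{-4 + h}{-5 + h}$
$T{\left(n \right)} = 5 + n$
$F{\left(P,W \right)} = \left(\frac{3}{4} + W\right)^{2}$ ($F{\left(P,W \right)} = \left(\frac{-4 + 1}{-5 + 1} + W\right)^{2} = \left(\frac{1}{-4} \left(-3\right) + W\right)^{2} = \left(\left(- \frac{1}{4}\right) \left(-3\right) + W\right)^{2} = \left(\frac{3}{4} + W\right)^{2}$)
$\left(-67 + F{\left(-1,T{\left(5 \right)} \right)}\right) + 55 \cdot 12 = \left(-67 + \frac{\left(3 + 4 \left(5 + 5\right)\right)^{2}}{16}\right) + 55 \cdot 12 = \left(-67 + \frac{\left(3 + 4 \cdot 10\right)^{2}}{16}\right) + 660 = \left(-67 + \frac{\left(3 + 40\right)^{2}}{16}\right) + 660 = \left(-67 + \frac{43^{2}}{16}\right) + 660 = \left(-67 + \frac{1}{16} \cdot 1849\right) + 660 = \left(-67 + \frac{1849}{16}\right) + 660 = \frac{777}{16} + 660 = \frac{11337}{16}$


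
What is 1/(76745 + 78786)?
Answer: 1/155531 ≈ 6.4296e-6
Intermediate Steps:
1/(76745 + 78786) = 1/155531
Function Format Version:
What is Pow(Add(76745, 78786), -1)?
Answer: Rational(1, 155531) ≈ 6.4296e-6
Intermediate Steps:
Pow(Add(76745, 78786), -1) = Pow(155531, -1) = Rational(1, 155531)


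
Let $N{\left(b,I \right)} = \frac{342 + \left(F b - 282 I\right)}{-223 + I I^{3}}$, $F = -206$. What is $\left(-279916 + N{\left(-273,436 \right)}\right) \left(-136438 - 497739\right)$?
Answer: $\frac{2138271809446271706640}{12045496331} \approx 1.7752 \cdot 10^{11}$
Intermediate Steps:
$N{\left(b,I \right)} = \frac{342 - 282 I - 206 b}{-223 + I^{4}}$ ($N{\left(b,I \right)} = \frac{342 - \left(206 b + 282 I\right)}{-223 + I I^{3}} = \frac{342 - \left(206 b + 282 I\right)}{-223 + I^{4}} = \frac{342 - 282 I - 206 b}{-223 + I^{4}}$)
$\left(-279916 + N{\left(-273,436 \right)}\right) \left(-136438 - 497739\right) = \left(-279916 + \frac{2 \left(171 - 61476 - -28119\right)}{-223 + 436^{4}}\right) \left(-136438 - 497739\right) = \left(-279916 + \frac{2 \left(171 - 61476 + 28119\right)}{-223 + 36136489216}\right) \left(-634177\right) = \left(-279916 + 2 \cdot \frac{1}{36136488993} \left(-33186\right)\right) \left(-634177\right) = \left(-279916 - \frac{22124}{12045496331}\right) \left(-634177\right) = \left(- \frac{3371727151010320}{12045496331}\right) \left(-634177\right) = \frac{2138271809446271706640}{12045496331}$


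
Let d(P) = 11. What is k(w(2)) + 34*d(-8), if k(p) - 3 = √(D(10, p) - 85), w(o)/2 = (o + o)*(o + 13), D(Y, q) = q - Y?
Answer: 382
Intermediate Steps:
w(o) = 4*o*(13 + o) (w(o) = 2*((o + o)*(o + 13)) = 2*((2*o)*(13 + o)) = 2*(2*o*(13 + o)) = 4*o*(13 + o))
k(p) = 3 + √(-95 + p) (k(p) = 3 + √((p - 1*10) - 85) = 3 + √((p - 10) - 85) = 3 + √((-10 + p) - 85) = 3 + √(-95 + p))
k(w(2)) + 34*d(-8) = (3 + √(-95 + 4*2*(13 + 2))) + 34*11 = (3 + √(-95 + 4*2*15)) + 374 = (3 + √(-95 + 120)) + 374 = (3 + √25) + 374 = (3 + 5) + 374 = 8 + 374 = 382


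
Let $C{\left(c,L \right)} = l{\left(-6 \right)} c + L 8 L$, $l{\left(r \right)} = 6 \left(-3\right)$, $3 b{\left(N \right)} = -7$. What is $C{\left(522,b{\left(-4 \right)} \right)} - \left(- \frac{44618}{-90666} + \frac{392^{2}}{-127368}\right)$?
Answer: $- \frac{749953363841}{80194077} \approx -9351.7$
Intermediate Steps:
$b{\left(N \right)} = - \frac{7}{3}$ ($b{\left(N \right)} = \frac{1}{3} \left(-7\right) = - \frac{7}{3}$)
$l{\left(r \right)} = -18$
$C{\left(c,L \right)} = - 18 c + 8 L^{2}$ ($C{\left(c,L \right)} = - 18 c + L 8 L = - 18 c + 8 L L = - 18 c + 8 L^{2}$)
$C{\left(522,b{\left(-4 \right)} \right)} - \left(- \frac{44618}{-90666} + \frac{392^{2}}{-127368}\right) = \left(\left(-18\right) 522 + 8 \left(- \frac{7}{3}\right)^{2}\right) - \left(- \frac{44618}{-90666} + \frac{392^{2}}{-127368}\right) = \left(-9396 + 8 \cdot \frac{49}{9}\right) - \left(\left(-44618\right) \left(- \frac{1}{90666}\right) + 153664 \left(- \frac{1}{127368}\right)\right) = \left(-9396 + \frac{392}{9}\right) - \left(\frac{22309}{45333} - \frac{19208}{15921}\right) = - \frac{84172}{9} - - \frac{57286075}{80194077} = - \frac{84172}{9} + \frac{57286075}{80194077} = - \frac{749953363841}{80194077}$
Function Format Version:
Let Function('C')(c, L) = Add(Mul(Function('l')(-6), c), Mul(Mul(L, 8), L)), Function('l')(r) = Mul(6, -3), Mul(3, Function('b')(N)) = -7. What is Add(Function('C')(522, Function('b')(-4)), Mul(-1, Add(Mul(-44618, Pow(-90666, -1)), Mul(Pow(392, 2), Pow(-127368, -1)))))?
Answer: Rational(-749953363841, 80194077) ≈ -9351.7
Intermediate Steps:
Function('b')(N) = Rational(-7, 3) (Function('b')(N) = Mul(Rational(1, 3), -7) = Rational(-7, 3))
Function('l')(r) = -18
Function('C')(c, L) = Add(Mul(-18, c), Mul(8, Pow(L, 2))) (Function('C')(c, L) = Add(Mul(-18, c), Mul(Mul(L, 8), L)) = Add(Mul(-18, c), Mul(Mul(8, L), L)) = Add(Mul(-18, c), Mul(8, Pow(L, 2))))
Add(Function('C')(522, Function('b')(-4)), Mul(-1, Add(Mul(-44618, Pow(-90666, -1)), Mul(Pow(392, 2), Pow(-127368, -1))))) = Add(Add(Mul(-18, 522), Mul(8, Pow(Rational(-7, 3), 2))), Mul(-1, Add(Mul(-44618, Pow(-90666, -1)), Mul(Pow(392, 2), Pow(-127368, -1))))) = Add(Add(-9396, Mul(8, Rational(49, 9))), Mul(-1, Add(Mul(-44618, Rational(-1, 90666)), Mul(153664, Rational(-1, 127368))))) = Add(Add(-9396, Rational(392, 9)), Mul(-1, Add(Rational(22309, 45333), Rational(-19208, 15921)))) = Add(Rational(-84172, 9), Mul(-1, Rational(-57286075, 80194077))) = Add(Rational(-84172, 9), Rational(57286075, 80194077)) = Rational(-749953363841, 80194077)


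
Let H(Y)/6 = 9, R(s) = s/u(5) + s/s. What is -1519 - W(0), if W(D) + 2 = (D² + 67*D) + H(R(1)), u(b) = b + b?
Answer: -1571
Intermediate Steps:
u(b) = 2*b
R(s) = 1 + s/10 (R(s) = s/((2*5)) + s/s = s/10 + 1 = 1 + s/10)
H(Y) = 54 (H(Y) = 6*9 = 54)
W(D) = 52 + D² + 67*D (W(D) = -2 + ((D² + 67*D) + 54) = -2 + (54 + D² + 67*D) = 52 + D² + 67*D)
-1519 - W(0) = -1519 - (52 + 0² + 67*0) = -1519 - (52 + 0 + 0) = -1519 - 1*52 = -1519 - 52 = -1571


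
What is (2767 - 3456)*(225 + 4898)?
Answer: -3529747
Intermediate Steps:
(2767 - 3456)*(225 + 4898) = -689*5123 = -3529747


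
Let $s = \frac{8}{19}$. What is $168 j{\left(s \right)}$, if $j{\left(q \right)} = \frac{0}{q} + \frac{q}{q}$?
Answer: $168$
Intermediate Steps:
$s = \frac{8}{19}$ ($s = 8 \cdot \frac{1}{19} = \frac{8}{19} \approx 0.42105$)
$j{\left(q \right)} = 1$ ($j{\left(q \right)} = 0 + 1 = 1$)
$168 j{\left(s \right)} = 168 \cdot 1 = 168$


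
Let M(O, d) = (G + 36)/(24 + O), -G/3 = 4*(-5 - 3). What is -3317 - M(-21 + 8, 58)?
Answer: -3329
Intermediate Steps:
G = 96 (G = -12*(-5 - 3) = -12*(-8) = -3*(-32) = 96)
M(O, d) = 132/(24 + O) (M(O, d) = (96 + 36)/(24 + O) = 132/(24 + O))
-3317 - M(-21 + 8, 58) = -3317 - 132/(24 + (-21 + 8)) = -3317 - 132/(24 - 13) = -3317 - 132/11 = -3317 - 1*12 = -3317 - 12 = -3329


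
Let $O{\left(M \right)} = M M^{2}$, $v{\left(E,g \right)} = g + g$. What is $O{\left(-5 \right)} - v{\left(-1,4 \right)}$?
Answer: $-133$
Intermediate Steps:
$v{\left(E,g \right)} = 2 g$
$O{\left(M \right)} = M^{3}$
$O{\left(-5 \right)} - v{\left(-1,4 \right)} = \left(-5\right)^{3} - 2 \cdot 4 = -125 - 8 = -133$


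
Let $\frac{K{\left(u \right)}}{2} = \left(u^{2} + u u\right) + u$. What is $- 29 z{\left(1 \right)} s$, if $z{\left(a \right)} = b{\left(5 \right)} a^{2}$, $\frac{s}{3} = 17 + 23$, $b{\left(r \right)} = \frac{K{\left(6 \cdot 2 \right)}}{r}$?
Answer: $-417600$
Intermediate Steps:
$K{\left(u \right)} = 2 u + 4 u^{2}$ ($K{\left(u \right)} = 2 \left(\left(u^{2} + u u\right) + u\right) = 2 \left(\left(u^{2} + u^{2}\right) + u\right) = 2 \left(2 u^{2} + u\right) = 2 \left(u + 2 u^{2}\right) = 2 u + 4 u^{2}$)
$b{\left(r \right)} = \frac{600}{r}$ ($b{\left(r \right)} = \frac{2 \cdot 6 \cdot 2 \left(1 + 2 \cdot 6 \cdot 2\right)}{r} = \frac{2 \cdot 12 \left(1 + 2 \cdot 12\right)}{r} = \frac{2 \cdot 12 \left(1 + 24\right)}{r} = \frac{2 \cdot 12 \cdot 25}{r} = \frac{600}{r}$)
$s = 120$ ($s = 3 \left(17 + 23\right) = 3 \cdot 40 = 120$)
$z{\left(a \right)} = 120 a^{2}$ ($z{\left(a \right)} = \frac{600}{5} a^{2} = 600 \cdot \frac{1}{5} a^{2} = 120 a^{2}$)
$- 29 z{\left(1 \right)} s = - 29 \cdot 120 \cdot 1^{2} \cdot 120 = - 29 \cdot 120 \cdot 1 \cdot 120 = \left(-29\right) 120 \cdot 120 = \left(-3480\right) 120 = -417600$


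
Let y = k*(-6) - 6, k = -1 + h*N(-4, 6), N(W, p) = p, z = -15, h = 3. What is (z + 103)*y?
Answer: -9504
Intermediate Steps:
k = 17 (k = -1 + 3*6 = -1 + 18 = 17)
y = -108 (y = 17*(-6) - 6 = -102 - 6 = -108)
(z + 103)*y = (-15 + 103)*(-108) = 88*(-108) = -9504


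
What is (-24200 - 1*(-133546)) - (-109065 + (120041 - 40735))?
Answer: 139105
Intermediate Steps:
(-24200 - 1*(-133546)) - (-109065 + (120041 - 40735)) = (-24200 + 133546) - (-109065 + 79306) = 109346 - 1*(-29759) = 109346 + 29759 = 139105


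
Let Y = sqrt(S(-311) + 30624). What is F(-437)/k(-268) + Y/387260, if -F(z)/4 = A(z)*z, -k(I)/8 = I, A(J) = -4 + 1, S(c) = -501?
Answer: -1311/536 + 3*sqrt(3347)/387260 ≈ -2.4454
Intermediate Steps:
A(J) = -3
k(I) = -8*I
F(z) = 12*z (F(z) = -(-12)*z = 12*z)
Y = 3*sqrt(3347) (Y = sqrt(-501 + 30624) = sqrt(30123) = 3*sqrt(3347) ≈ 173.56)
F(-437)/k(-268) + Y/387260 = (12*(-437))/((-8*(-268))) + (3*sqrt(3347))/387260 = -5244/2144 + (3*sqrt(3347))*(1/387260) = -5244*1/2144 + 3*sqrt(3347)/387260 = -1311/536 + 3*sqrt(3347)/387260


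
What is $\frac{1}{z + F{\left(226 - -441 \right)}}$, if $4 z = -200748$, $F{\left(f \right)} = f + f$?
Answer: $- \frac{1}{48853} \approx -2.047 \cdot 10^{-5}$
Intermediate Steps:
$F{\left(f \right)} = 2 f$
$z = -50187$ ($z = \frac{1}{4} \left(-200748\right) = -50187$)
$\frac{1}{z + F{\left(226 - -441 \right)}} = \frac{1}{-50187 + 2 \left(226 - -441\right)} = \frac{1}{-50187 + 2 \left(226 + 441\right)} = \frac{1}{-50187 + 2 \cdot 667} = \frac{1}{-50187 + 1334} = \frac{1}{-48853} = - \frac{1}{48853}$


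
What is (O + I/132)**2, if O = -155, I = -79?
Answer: 421850521/17424 ≈ 24211.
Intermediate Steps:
(O + I/132)**2 = (-155 - 79/132)**2 = (-20539/132)**2 = 421850521/17424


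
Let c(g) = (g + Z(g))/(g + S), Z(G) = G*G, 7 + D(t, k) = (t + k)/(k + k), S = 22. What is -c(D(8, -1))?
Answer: -399/46 ≈ -8.6739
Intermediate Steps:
D(t, k) = -7 + (k + t)/(2*k) (D(t, k) = -7 + (t + k)/(k + k) = -7 + (k + t)/((2*k)) = -7 + (k + t)*(1/(2*k)) = -7 + (k + t)/(2*k))
Z(G) = G²
c(g) = (g + g²)/(22 + g) (c(g) = (g + g²)/(g + 22) = (g + g²)/(22 + g))
-c(D(8, -1)) = -(½)*(8 - 13*(-1))/(-1)*(1 + (½)*(8 - 13*(-1))/(-1))/(22 + (½)*(8 - 13*(-1))/(-1)) = -(½)*(-1)*(8 + 13)*(1 + (½)*(-1)*(8 + 13))/(22 + (½)*(-1)*(8 + 13)) = -(½)*(-1)*21*(1 + (½)*(-1)*21)/(22 + (½)*(-1)*21) = -(-21)*(1 - 21/2)/(2*(22 - 21/2)) = -(-21)*(-19)/(2*23/2*2) = -(-21)*2*(-19)/(2*23*2) = -1*399/46 = -399/46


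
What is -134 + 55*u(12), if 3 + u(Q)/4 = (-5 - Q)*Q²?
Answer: -539354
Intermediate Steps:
u(Q) = -12 + 4*Q²*(-5 - Q) (u(Q) = -12 + 4*((-5 - Q)*Q²) = -12 + 4*(Q²*(-5 - Q)) = -12 + 4*Q²*(-5 - Q))
-134 + 55*u(12) = -134 + 55*(-12 - 20*12² - 4*12³) = -134 + 55*(-12 - 20*144 - 4*1728) = -134 + 55*(-12 - 2880 - 6912) = -134 + 55*(-9804) = -134 - 539220 = -539354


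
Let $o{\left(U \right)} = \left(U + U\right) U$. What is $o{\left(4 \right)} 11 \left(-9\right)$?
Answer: $-3168$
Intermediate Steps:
$o{\left(U \right)} = 2 U^{2}$ ($o{\left(U \right)} = 2 U U = 2 U^{2}$)
$o{\left(4 \right)} 11 \left(-9\right) = 2 \cdot 4^{2} \cdot 11 \left(-9\right) = 2 \cdot 16 \cdot 11 \left(-9\right) = 32 \cdot 11 \left(-9\right) = 352 \left(-9\right) = -3168$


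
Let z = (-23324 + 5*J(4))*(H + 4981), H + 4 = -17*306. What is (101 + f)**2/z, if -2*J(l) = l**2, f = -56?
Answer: 1/2596 ≈ 0.00038521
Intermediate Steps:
H = -5206 (H = -4 - 17*306 = -4 - 5202 = -5206)
J(l) = -l**2/2
z = 5256900 (z = (-23324 + 5*(-1/2*4**2))*(-5206 + 4981) = (-23324 + 5*(-1/2*16))*(-225) = (-23324 + 5*(-8))*(-225) = (-23324 - 40)*(-225) = -23364*(-225) = 5256900)
(101 + f)**2/z = (101 - 56)**2/5256900 = 45**2*(1/5256900) = 2025*(1/5256900) = 1/2596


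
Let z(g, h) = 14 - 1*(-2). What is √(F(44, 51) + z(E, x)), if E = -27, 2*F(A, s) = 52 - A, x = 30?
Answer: 2*√5 ≈ 4.4721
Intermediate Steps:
F(A, s) = 26 - A/2 (F(A, s) = (52 - A)/2 = 26 - A/2)
z(g, h) = 16 (z(g, h) = 14 + 2 = 16)
√(F(44, 51) + z(E, x)) = √((26 - ½*44) + 16) = √((26 - 22) + 16) = √(4 + 16) = √20 = 2*√5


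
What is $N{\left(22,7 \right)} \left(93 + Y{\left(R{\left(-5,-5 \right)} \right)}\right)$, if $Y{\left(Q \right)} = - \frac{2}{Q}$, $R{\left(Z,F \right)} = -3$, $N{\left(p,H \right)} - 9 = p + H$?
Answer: $\frac{10678}{3} \approx 3559.3$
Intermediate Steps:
$N{\left(p,H \right)} = 9 + H + p$ ($N{\left(p,H \right)} = 9 + \left(p + H\right) = 9 + \left(H + p\right) = 9 + H + p$)
$N{\left(22,7 \right)} \left(93 + Y{\left(R{\left(-5,-5 \right)} \right)}\right) = \left(9 + 7 + 22\right) \left(93 - \frac{2}{-3}\right) = 38 \left(93 - - \frac{2}{3}\right) = 38 \left(93 + \frac{2}{3}\right) = 38 \cdot \frac{281}{3} = \frac{10678}{3}$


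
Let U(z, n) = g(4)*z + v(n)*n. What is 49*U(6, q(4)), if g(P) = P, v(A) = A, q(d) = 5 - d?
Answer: 1225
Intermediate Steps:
U(z, n) = n**2 + 4*z (U(z, n) = 4*z + n*n = 4*z + n**2 = n**2 + 4*z)
49*U(6, q(4)) = 49*((5 - 1*4)**2 + 4*6) = 49*((5 - 4)**2 + 24) = 49*(1**2 + 24) = 49*(1 + 24) = 49*25 = 1225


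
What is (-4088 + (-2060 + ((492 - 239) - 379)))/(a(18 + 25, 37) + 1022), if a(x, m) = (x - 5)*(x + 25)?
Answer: -3137/1803 ≈ -1.7399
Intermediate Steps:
a(x, m) = (-5 + x)*(25 + x)
(-4088 + (-2060 + ((492 - 239) - 379)))/(a(18 + 25, 37) + 1022) = (-4088 + (-2060 + ((492 - 239) - 379)))/((-125 + (18 + 25)**2 + 20*(18 + 25)) + 1022) = (-4088 + (-2060 + (253 - 379)))/((-125 + 43**2 + 20*43) + 1022) = (-4088 + (-2060 - 126))/((-125 + 1849 + 860) + 1022) = (-4088 - 2186)/(2584 + 1022) = -6274/3606 = -6274*1/3606 = -3137/1803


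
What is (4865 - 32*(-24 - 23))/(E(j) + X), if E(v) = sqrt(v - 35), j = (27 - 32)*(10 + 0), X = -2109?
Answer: -13432221/4447966 - 6369*I*sqrt(85)/4447966 ≈ -3.0199 - 0.013201*I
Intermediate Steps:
j = -50 (j = -5*10 = -50)
E(v) = sqrt(-35 + v)
(4865 - 32*(-24 - 23))/(E(j) + X) = (4865 - 32*(-24 - 23))/(sqrt(-35 - 50) - 2109) = (4865 - 32*(-47))/(sqrt(-85) - 2109) = (4865 + 1504)/(I*sqrt(85) - 2109) = 6369/(-2109 + I*sqrt(85))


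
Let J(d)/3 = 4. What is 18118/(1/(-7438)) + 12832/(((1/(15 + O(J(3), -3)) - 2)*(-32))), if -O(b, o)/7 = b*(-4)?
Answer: -94467799733/701 ≈ -1.3476e+8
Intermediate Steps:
J(d) = 12 (J(d) = 3*4 = 12)
O(b, o) = 28*b (O(b, o) = -7*b*(-4) = -(-28)*b = 28*b)
18118/(1/(-7438)) + 12832/(((1/(15 + O(J(3), -3)) - 2)*(-32))) = 18118/(1/(-7438)) + 12832/(((1/(15 + 28*12) - 2)*(-32))) = 18118/(-1/7438) + 12832/(((1/(15 + 336) - 2)*(-32))) = 18118*(-7438) + 12832/(((1/351 - 2)*(-32))) = -134761684 + 12832/(((1/351 - 2)*(-32))) = -134761684 + 12832/((-701/351*(-32))) = -134761684 + 12832/(22432/351) = -134761684 + 12832*(351/22432) = -134761684 + 140751/701 = -94467799733/701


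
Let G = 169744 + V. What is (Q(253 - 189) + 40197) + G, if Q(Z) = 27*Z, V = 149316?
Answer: 360985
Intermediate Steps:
G = 319060 (G = 169744 + 149316 = 319060)
(Q(253 - 189) + 40197) + G = (27*(253 - 189) + 40197) + 319060 = (27*64 + 40197) + 319060 = (1728 + 40197) + 319060 = 41925 + 319060 = 360985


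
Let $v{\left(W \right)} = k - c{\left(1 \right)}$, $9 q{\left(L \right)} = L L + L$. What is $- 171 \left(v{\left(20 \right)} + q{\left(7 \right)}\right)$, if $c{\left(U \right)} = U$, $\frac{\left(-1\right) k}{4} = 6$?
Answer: $3211$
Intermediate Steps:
$k = -24$ ($k = \left(-4\right) 6 = -24$)
$q{\left(L \right)} = \frac{L}{9} + \frac{L^{2}}{9}$ ($q{\left(L \right)} = \frac{L L + L}{9} = \frac{L^{2} + L}{9} = \frac{L + L^{2}}{9} = \frac{L}{9} + \frac{L^{2}}{9}$)
$v{\left(W \right)} = -25$ ($v{\left(W \right)} = -24 - 1 = -25$)
$- 171 \left(v{\left(20 \right)} + q{\left(7 \right)}\right) = - 171 \left(-25 + \frac{1}{9} \cdot 7 \left(1 + 7\right)\right) = - 171 \left(-25 + \frac{1}{9} \cdot 7 \cdot 8\right) = - 171 \left(-25 + \frac{56}{9}\right) = \left(-171\right) \left(- \frac{169}{9}\right) = 3211$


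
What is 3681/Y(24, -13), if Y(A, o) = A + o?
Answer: 3681/11 ≈ 334.64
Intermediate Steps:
3681/Y(24, -13) = 3681/(24 - 13) = 3681/11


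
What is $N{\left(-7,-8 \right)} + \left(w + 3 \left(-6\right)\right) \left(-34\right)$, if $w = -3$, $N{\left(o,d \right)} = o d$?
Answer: $770$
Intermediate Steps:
$N{\left(o,d \right)} = d o$
$N{\left(-7,-8 \right)} + \left(w + 3 \left(-6\right)\right) \left(-34\right) = \left(-8\right) \left(-7\right) + \left(-3 + 3 \left(-6\right)\right) \left(-34\right) = 56 + \left(-3 - 18\right) \left(-34\right) = 56 - -714 = 56 + 714 = 770$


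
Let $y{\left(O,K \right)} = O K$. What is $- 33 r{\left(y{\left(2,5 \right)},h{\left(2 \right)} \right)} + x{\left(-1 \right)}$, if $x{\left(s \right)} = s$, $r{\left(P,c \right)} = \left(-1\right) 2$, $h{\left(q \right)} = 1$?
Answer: $65$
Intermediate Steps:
$y{\left(O,K \right)} = K O$
$r{\left(P,c \right)} = -2$
$- 33 r{\left(y{\left(2,5 \right)},h{\left(2 \right)} \right)} + x{\left(-1 \right)} = \left(-33\right) \left(-2\right) - 1 = 66 - 1 = 65$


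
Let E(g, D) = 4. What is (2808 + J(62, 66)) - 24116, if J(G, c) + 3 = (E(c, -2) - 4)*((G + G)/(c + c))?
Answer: -21311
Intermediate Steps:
J(G, c) = -3 (J(G, c) = -3 + (4 - 4)*((G + G)/(c + c)) = -3 + 0*((2*G)/((2*c))) = -3 + 0*((2*G)*(1/(2*c))) = -3 + 0*(G/c) = -3 + 0 = -3)
(2808 + J(62, 66)) - 24116 = (2808 - 3) - 24116 = 2805 - 24116 = -21311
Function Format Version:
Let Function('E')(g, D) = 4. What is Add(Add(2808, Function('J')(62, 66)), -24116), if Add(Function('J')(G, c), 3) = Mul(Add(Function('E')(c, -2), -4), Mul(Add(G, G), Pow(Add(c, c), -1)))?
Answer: -21311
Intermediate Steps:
Function('J')(G, c) = -3 (Function('J')(G, c) = Add(-3, Mul(Add(4, -4), Mul(Add(G, G), Pow(Add(c, c), -1)))) = Add(-3, Mul(0, Mul(Mul(2, G), Pow(Mul(2, c), -1)))) = Add(-3, Mul(0, Mul(Mul(2, G), Mul(Rational(1, 2), Pow(c, -1))))) = Add(-3, Mul(0, Mul(G, Pow(c, -1)))) = Add(-3, 0) = -3)
Add(Add(2808, Function('J')(62, 66)), -24116) = Add(Add(2808, -3), -24116) = Add(2805, -24116) = -21311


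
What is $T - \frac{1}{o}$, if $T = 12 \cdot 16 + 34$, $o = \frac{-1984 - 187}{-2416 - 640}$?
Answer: $\frac{487590}{2171} \approx 224.59$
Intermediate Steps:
$o = \frac{2171}{3056}$ ($o = - \frac{2171}{-3056} = \left(-2171\right) \left(- \frac{1}{3056}\right) = \frac{2171}{3056} \approx 0.71041$)
$T = 226$ ($T = 192 + 34 = 226$)
$T - \frac{1}{o} = 226 - \frac{1}{\frac{2171}{3056}} = 226 - \frac{3056}{2171} = \frac{487590}{2171}$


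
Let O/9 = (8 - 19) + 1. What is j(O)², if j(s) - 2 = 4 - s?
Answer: 9216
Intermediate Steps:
O = -90 (O = 9*((8 - 19) + 1) = 9*(-11 + 1) = 9*(-10) = -90)
j(s) = 6 - s (j(s) = 2 + (4 - s) = 6 - s)
j(O)² = (6 - 1*(-90))² = (6 + 90)² = 96² = 9216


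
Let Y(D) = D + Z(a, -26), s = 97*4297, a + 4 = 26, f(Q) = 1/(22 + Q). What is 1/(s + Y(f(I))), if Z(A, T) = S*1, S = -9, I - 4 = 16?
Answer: 42/17505601 ≈ 2.3992e-6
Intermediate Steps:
I = 20 (I = 4 + 16 = 20)
a = 22 (a = -4 + 26 = 22)
Z(A, T) = -9 (Z(A, T) = -9*1 = -9)
s = 416809
Y(D) = -9 + D (Y(D) = D - 9 = -9 + D)
1/(s + Y(f(I))) = 1/(416809 + (-9 + 1/(22 + 20))) = 1/(416809 + (-9 + 1/42)) = 1/(416809 - 377/42) = 1/(17505601/42) = 42/17505601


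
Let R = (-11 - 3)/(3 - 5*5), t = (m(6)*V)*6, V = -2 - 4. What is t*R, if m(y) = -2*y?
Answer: 3024/11 ≈ 274.91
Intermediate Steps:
V = -6
t = 432 (t = (-2*6*(-6))*6 = -12*(-6)*6 = 72*6 = 432)
R = 7/11 (R = -14/(3 - 25) = -14/(-22) = -1/22*(-14) = 7/11 ≈ 0.63636)
t*R = 432*(7/11) = 3024/11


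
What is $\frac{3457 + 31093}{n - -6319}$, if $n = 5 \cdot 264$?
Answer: $\frac{34550}{7639} \approx 4.5228$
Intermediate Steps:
$n = 1320$
$\frac{3457 + 31093}{n - -6319} = \frac{3457 + 31093}{1320 - -6319} = \frac{34550}{1320 + \left(6431 - 112\right)} = \frac{34550}{1320 + 6319} = \frac{34550}{7639}$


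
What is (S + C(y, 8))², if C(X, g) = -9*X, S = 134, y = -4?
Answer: 28900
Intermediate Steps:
(S + C(y, 8))² = (134 - 9*(-4))² = (134 + 36)² = 170² = 28900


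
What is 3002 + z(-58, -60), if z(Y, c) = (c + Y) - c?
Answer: 2944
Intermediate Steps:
z(Y, c) = Y (z(Y, c) = (Y + c) - c = Y)
3002 + z(-58, -60) = 3002 - 58 = 2944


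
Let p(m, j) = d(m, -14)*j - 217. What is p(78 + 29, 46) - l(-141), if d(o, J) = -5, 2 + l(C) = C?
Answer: -304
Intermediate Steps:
l(C) = -2 + C
p(m, j) = -217 - 5*j (p(m, j) = -5*j - 217 = -217 - 5*j)
p(78 + 29, 46) - l(-141) = (-217 - 5*46) - (-2 - 141) = (-217 - 230) - 1*(-143) = -447 + 143 = -304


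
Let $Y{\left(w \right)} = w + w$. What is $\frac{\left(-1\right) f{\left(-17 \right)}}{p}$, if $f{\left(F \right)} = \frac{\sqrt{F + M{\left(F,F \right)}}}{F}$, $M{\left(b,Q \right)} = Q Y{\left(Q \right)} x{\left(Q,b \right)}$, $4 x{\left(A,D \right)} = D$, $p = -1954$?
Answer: $- \frac{i \sqrt{9894}}{66436} \approx - 0.0014972 i$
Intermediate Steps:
$x{\left(A,D \right)} = \frac{D}{4}$
$Y{\left(w \right)} = 2 w$
$M{\left(b,Q \right)} = \frac{b Q^{2}}{2}$ ($M{\left(b,Q \right)} = Q 2 Q \frac{b}{4} = 2 Q^{2} \frac{b}{4} = \frac{b Q^{2}}{2}$)
$f{\left(F \right)} = \frac{\sqrt{F + \frac{F^{3}}{2}}}{F}$ ($f{\left(F \right)} = \frac{\sqrt{F + \frac{F F^{2}}{2}}}{F} = \frac{\sqrt{F + \frac{F^{3}}{2}}}{F}$)
$\frac{\left(-1\right) f{\left(-17 \right)}}{p} = \frac{\left(-1\right) \frac{\sqrt{2} \sqrt{- 17 \left(2 + \left(-17\right)^{2}\right)}}{2 \left(-17\right)}}{-1954} = - \frac{\sqrt{2} \left(-1\right) \sqrt{- 17 \left(2 + 289\right)}}{2 \cdot 17} \left(- \frac{1}{1954}\right) = - \frac{\sqrt{2} \left(-1\right) \sqrt{\left(-17\right) 291}}{2 \cdot 17} \left(- \frac{1}{1954}\right) = - \frac{\sqrt{2} \left(-1\right) \sqrt{-4947}}{2 \cdot 17} \left(- \frac{1}{1954}\right) = - \frac{\sqrt{2} \left(-1\right) i \sqrt{4947}}{2 \cdot 17} \left(- \frac{1}{1954}\right) = - \frac{\left(-1\right) i \sqrt{9894}}{34} \left(- \frac{1}{1954}\right) = \frac{i \sqrt{9894}}{34} \left(- \frac{1}{1954}\right) = - \frac{i \sqrt{9894}}{66436}$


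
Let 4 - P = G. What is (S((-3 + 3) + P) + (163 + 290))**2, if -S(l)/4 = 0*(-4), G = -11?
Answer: 205209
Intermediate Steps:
P = 15 (P = 4 - 1*(-11) = 4 + 11 = 15)
S(l) = 0 (S(l) = -0*(-4) = -4*0 = 0)
(S((-3 + 3) + P) + (163 + 290))**2 = (0 + (163 + 290))**2 = (0 + 453)**2 = 453**2 = 205209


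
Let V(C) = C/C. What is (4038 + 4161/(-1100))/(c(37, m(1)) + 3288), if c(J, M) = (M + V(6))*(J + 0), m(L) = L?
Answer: 4437639/3698200 ≈ 1.1999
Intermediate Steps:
V(C) = 1
c(J, M) = J*(1 + M) (c(J, M) = (M + 1)*(J + 0) = (1 + M)*J = J*(1 + M))
(4038 + 4161/(-1100))/(c(37, m(1)) + 3288) = (4038 + 4161/(-1100))/(37*(1 + 1) + 3288) = (4038 + 4161*(-1/1100))/(37*2 + 3288) = (4038 - 4161/1100)/(74 + 3288) = (4437639/1100)/3362 = (4437639/1100)*(1/3362) = 4437639/3698200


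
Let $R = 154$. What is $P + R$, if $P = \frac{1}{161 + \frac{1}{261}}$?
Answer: $\frac{6471649}{42022} \approx 154.01$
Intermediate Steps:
$P = \frac{261}{42022}$ ($P = \frac{1}{161 + \frac{1}{261}} = \frac{1}{\frac{42022}{261}} = \frac{261}{42022} \approx 0.006211$)
$P + R = \frac{261}{42022} + 154 = \frac{6471649}{42022}$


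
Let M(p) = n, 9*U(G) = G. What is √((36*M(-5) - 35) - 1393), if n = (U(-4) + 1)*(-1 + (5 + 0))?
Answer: 2*I*√337 ≈ 36.715*I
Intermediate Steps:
U(G) = G/9
n = 20/9 (n = ((⅑)*(-4) + 1)*(-1 + (5 + 0)) = (-4/9 + 1)*(-1 + 5) = (5/9)*4 = 20/9 ≈ 2.2222)
M(p) = 20/9
√((36*M(-5) - 35) - 1393) = √((36*(20/9) - 35) - 1393) = √((80 - 35) - 1393) = √(45 - 1393) = √(-1348) = 2*I*√337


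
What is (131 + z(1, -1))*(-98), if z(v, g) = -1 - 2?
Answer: -12544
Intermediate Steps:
z(v, g) = -3
(131 + z(1, -1))*(-98) = (131 - 3)*(-98) = 128*(-98) = -12544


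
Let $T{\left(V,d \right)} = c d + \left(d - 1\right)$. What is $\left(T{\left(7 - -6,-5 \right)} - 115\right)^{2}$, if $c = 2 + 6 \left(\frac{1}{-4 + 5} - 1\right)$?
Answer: $17161$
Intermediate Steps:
$c = 2$ ($c = 2 + 6 \left(1^{-1} - 1\right) = 2 + 6 \left(1 - 1\right) = 2 + 6 \cdot 0 = 2 + 0 = 2$)
$T{\left(V,d \right)} = -1 + 3 d$ ($T{\left(V,d \right)} = 2 d + \left(d - 1\right) = 2 d + \left(-1 + d\right) = -1 + 3 d$)
$\left(T{\left(7 - -6,-5 \right)} - 115\right)^{2} = \left(\left(-1 + 3 \left(-5\right)\right) - 115\right)^{2} = \left(\left(-1 - 15\right) - 115\right)^{2} = \left(-16 - 115\right)^{2} = \left(-131\right)^{2} = 17161$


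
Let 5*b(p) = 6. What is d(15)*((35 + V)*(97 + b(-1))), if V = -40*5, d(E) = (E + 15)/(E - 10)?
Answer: -97218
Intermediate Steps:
d(E) = (15 + E)/(-10 + E)
b(p) = 6/5 (b(p) = (⅕)*6 = 6/5)
V = -200
d(15)*((35 + V)*(97 + b(-1))) = ((15 + 15)/(-10 + 15))*((35 - 200)*(97 + 6/5)) = (30/5)*(-165*491/5) = ((⅕)*30)*(-16203) = 6*(-16203) = -97218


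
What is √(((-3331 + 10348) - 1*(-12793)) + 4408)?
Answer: √24218 ≈ 155.62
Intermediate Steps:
√(((-3331 + 10348) - 1*(-12793)) + 4408) = √((7017 + 12793) + 4408) = √(19810 + 4408) = √24218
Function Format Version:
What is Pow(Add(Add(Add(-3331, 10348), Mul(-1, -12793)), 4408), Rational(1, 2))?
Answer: Pow(24218, Rational(1, 2)) ≈ 155.62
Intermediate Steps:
Pow(Add(Add(Add(-3331, 10348), Mul(-1, -12793)), 4408), Rational(1, 2)) = Pow(Add(Add(7017, 12793), 4408), Rational(1, 2)) = Pow(Add(19810, 4408), Rational(1, 2)) = Pow(24218, Rational(1, 2))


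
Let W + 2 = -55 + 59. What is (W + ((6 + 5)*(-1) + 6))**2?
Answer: 9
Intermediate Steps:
W = 2 (W = -2 + (-55 + 59) = -2 + 4 = 2)
(W + ((6 + 5)*(-1) + 6))**2 = (2 + ((6 + 5)*(-1) + 6))**2 = (2 + (11*(-1) + 6))**2 = (2 + (-11 + 6))**2 = (2 - 5)**2 = (-3)**2 = 9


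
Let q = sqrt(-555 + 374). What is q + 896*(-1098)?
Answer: -983808 + I*sqrt(181) ≈ -9.8381e+5 + 13.454*I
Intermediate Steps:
q = I*sqrt(181) (q = sqrt(-181) = I*sqrt(181) ≈ 13.454*I)
q + 896*(-1098) = I*sqrt(181) + 896*(-1098) = I*sqrt(181) - 983808 = -983808 + I*sqrt(181)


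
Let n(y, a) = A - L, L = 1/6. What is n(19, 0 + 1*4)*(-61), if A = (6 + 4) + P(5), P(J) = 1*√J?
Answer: -3599/6 - 61*√5 ≈ -736.23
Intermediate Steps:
P(J) = √J
L = ⅙ ≈ 0.16667
A = 10 + √5 (A = (6 + 4) + √5 = 10 + √5 ≈ 12.236)
n(y, a) = 59/6 + √5 (n(y, a) = (10 + √5) - 1*⅙ = (10 + √5) - ⅙ = 59/6 + √5)
n(19, 0 + 1*4)*(-61) = (59/6 + √5)*(-61) = -3599/6 - 61*√5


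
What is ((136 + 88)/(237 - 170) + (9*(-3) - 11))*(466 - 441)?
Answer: -58050/67 ≈ -866.42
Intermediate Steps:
((136 + 88)/(237 - 170) + (9*(-3) - 11))*(466 - 441) = (224/67 + (-27 - 11))*25 = (224*(1/67) - 38)*25 = (224/67 - 38)*25 = -2322/67*25 = -58050/67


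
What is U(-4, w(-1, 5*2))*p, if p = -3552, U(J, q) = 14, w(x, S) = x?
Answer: -49728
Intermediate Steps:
U(-4, w(-1, 5*2))*p = 14*(-3552) = -49728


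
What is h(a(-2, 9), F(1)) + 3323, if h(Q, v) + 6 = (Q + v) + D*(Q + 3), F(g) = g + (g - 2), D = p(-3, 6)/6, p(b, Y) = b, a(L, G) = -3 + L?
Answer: 3313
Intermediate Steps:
D = -½ (D = -3/6 = -3*⅙ = -½ ≈ -0.50000)
F(g) = -2 + 2*g (F(g) = g + (-2 + g) = -2 + 2*g)
h(Q, v) = -15/2 + v + Q/2 (h(Q, v) = -6 + ((Q + v) - (Q + 3)/2) = -6 + ((Q + v) - (3 + Q)/2) = -6 + ((Q + v) + (-3/2 - Q/2)) = -6 + (-3/2 + v + Q/2) = -15/2 + v + Q/2)
h(a(-2, 9), F(1)) + 3323 = (-15/2 + (-2 + 2*1) + (-3 - 2)/2) + 3323 = (-15/2 + (-2 + 2) + (½)*(-5)) + 3323 = (-15/2 + 0 - 5/2) + 3323 = -10 + 3323 = 3313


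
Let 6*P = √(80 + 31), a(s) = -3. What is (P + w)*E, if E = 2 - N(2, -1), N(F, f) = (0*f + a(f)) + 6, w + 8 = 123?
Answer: -115 - √111/6 ≈ -116.76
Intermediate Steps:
w = 115 (w = -8 + 123 = 115)
N(F, f) = 3 (N(F, f) = (0*f - 3) + 6 = (0 - 3) + 6 = -3 + 6 = 3)
E = -1 (E = 2 - 1*3 = 2 - 3 = -1)
P = √111/6 (P = √(80 + 31)/6 = √111/6 ≈ 1.7559)
(P + w)*E = (√111/6 + 115)*(-1) = (115 + √111/6)*(-1) = -115 - √111/6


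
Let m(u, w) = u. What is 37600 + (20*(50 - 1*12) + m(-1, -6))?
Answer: 38359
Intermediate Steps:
37600 + (20*(50 - 1*12) + m(-1, -6)) = 37600 + (20*(50 - 1*12) - 1) = 37600 + (20*(50 - 12) - 1) = 37600 + (20*38 - 1) = 37600 + (760 - 1) = 37600 + 759 = 38359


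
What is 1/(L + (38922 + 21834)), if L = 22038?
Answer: 1/82794 ≈ 1.2078e-5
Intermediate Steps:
1/(L + (38922 + 21834)) = 1/(22038 + (38922 + 21834)) = 1/(22038 + 60756) = 1/82794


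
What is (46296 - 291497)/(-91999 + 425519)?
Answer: -22291/30320 ≈ -0.73519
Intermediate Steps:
(46296 - 291497)/(-91999 + 425519) = -245201/333520 = -245201*1/333520 = -22291/30320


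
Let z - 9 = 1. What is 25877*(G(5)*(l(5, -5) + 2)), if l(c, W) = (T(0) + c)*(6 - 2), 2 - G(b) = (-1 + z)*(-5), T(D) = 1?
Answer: 31621694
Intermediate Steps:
z = 10 (z = 9 + 1 = 10)
G(b) = 47 (G(b) = 2 - (-1 + 10)*(-5) = 2 - 9*(-5) = 2 - 1*(-45) = 2 + 45 = 47)
l(c, W) = 4 + 4*c (l(c, W) = (1 + c)*(6 - 2) = (1 + c)*4 = 4 + 4*c)
25877*(G(5)*(l(5, -5) + 2)) = 25877*(47*((4 + 4*5) + 2)) = 25877*(47*((4 + 20) + 2)) = 25877*(47*(24 + 2)) = 25877*(47*26) = 25877*1222 = 31621694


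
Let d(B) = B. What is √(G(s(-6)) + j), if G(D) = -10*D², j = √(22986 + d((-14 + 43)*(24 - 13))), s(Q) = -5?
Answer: √(-250 + √23305) ≈ 9.8661*I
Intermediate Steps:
j = √23305 (j = √(22986 + (-14 + 43)*(24 - 13)) = √(22986 + 29*11) = √(22986 + 319) = √23305 ≈ 152.66)
√(G(s(-6)) + j) = √(-10*(-5)² + √23305) = √(-10*25 + √23305) = √(-250 + √23305)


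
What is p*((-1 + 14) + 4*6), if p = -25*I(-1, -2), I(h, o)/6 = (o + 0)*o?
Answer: -22200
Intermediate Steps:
I(h, o) = 6*o² (I(h, o) = 6*((o + 0)*o) = 6*(o*o) = 6*o²)
p = -600 (p = -150*(-2)² = -150*4 = -25*24 = -600)
p*((-1 + 14) + 4*6) = -600*((-1 + 14) + 4*6) = -600*(13 + 24) = -600*37 = -22200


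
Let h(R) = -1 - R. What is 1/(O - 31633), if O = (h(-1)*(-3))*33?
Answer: -1/31633 ≈ -3.1613e-5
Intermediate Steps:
O = 0 (O = ((-1 - 1*(-1))*(-3))*33 = ((-1 + 1)*(-3))*33 = (0*(-3))*33 = 0*33 = 0)
1/(O - 31633) = 1/(0 - 31633) = 1/(-31633) = -1/31633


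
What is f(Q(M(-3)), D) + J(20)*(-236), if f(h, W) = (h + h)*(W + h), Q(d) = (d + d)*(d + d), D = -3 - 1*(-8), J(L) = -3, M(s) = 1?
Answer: 780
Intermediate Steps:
D = 5 (D = -3 + 8 = 5)
Q(d) = 4*d**2 (Q(d) = (2*d)*(2*d) = 4*d**2)
f(h, W) = 2*h*(W + h) (f(h, W) = (2*h)*(W + h) = 2*h*(W + h))
f(Q(M(-3)), D) + J(20)*(-236) = 2*(4*1**2)*(5 + 4*1**2) - 3*(-236) = 2*(4*1)*(5 + 4*1) + 708 = 2*4*(5 + 4) + 708 = 2*4*9 + 708 = 72 + 708 = 780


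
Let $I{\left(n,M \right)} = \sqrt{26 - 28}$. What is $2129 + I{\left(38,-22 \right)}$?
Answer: $2129 + i \sqrt{2} \approx 2129.0 + 1.4142 i$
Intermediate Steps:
$I{\left(n,M \right)} = i \sqrt{2}$ ($I{\left(n,M \right)} = \sqrt{-2} = i \sqrt{2}$)
$2129 + I{\left(38,-22 \right)} = 2129 + i \sqrt{2}$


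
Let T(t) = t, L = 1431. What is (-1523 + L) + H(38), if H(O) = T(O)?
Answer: -54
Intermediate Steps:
H(O) = O
(-1523 + L) + H(38) = (-1523 + 1431) + 38 = -92 + 38 = -54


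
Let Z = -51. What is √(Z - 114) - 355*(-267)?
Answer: 94785 + I*√165 ≈ 94785.0 + 12.845*I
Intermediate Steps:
√(Z - 114) - 355*(-267) = √(-51 - 114) - 355*(-267) = √(-165) + 94785 = I*√165 + 94785 = 94785 + I*√165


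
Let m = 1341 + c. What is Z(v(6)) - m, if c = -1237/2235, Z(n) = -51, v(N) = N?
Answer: -3109883/2235 ≈ -1391.4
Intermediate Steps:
c = -1237/2235 (c = -1237*1/2235 = -1237/2235 ≈ -0.55347)
m = 2995898/2235 (m = 1341 - 1237/2235 = 2995898/2235 ≈ 1340.4)
Z(v(6)) - m = -51 - 1*2995898/2235 = -51 - 2995898/2235 = -3109883/2235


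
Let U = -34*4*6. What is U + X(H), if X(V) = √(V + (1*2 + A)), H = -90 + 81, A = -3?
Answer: -816 + I*√10 ≈ -816.0 + 3.1623*I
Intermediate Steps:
H = -9
U = -816 (U = -136*6 = -816)
X(V) = √(-1 + V) (X(V) = √(V + (1*2 - 3)) = √(V + (2 - 3)) = √(V - 1) = √(-1 + V))
U + X(H) = -816 + √(-1 - 9) = -816 + √(-10) = -816 + I*√10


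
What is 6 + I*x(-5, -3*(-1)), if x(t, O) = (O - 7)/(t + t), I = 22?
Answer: 74/5 ≈ 14.800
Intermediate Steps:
x(t, O) = (-7 + O)/(2*t) (x(t, O) = (-7 + O)/((2*t)) = (-7 + O)*(1/(2*t)) = (-7 + O)/(2*t))
6 + I*x(-5, -3*(-1)) = 6 + 22*((½)*(-7 - 3*(-1))/(-5)) = 6 + 22*((½)*(-⅕)*(-7 + 3)) = 6 + 22*((½)*(-⅕)*(-4)) = 6 + 22*(⅖) = 6 + 44/5 = 74/5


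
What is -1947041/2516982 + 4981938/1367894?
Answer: 4938051284731/1721482287954 ≈ 2.8685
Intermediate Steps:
-1947041/2516982 + 4981938/1367894 = -1947041*1/2516982 + 4981938*(1/1367894) = -1947041/2516982 + 2490969/683947 = 4938051284731/1721482287954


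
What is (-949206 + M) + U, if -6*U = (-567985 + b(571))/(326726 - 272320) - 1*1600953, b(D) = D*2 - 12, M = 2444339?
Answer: 575167251761/326436 ≈ 1.7620e+6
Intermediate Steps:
b(D) = -12 + 2*D (b(D) = 2*D - 12 = -12 + 2*D)
U = 87102015773/326436 (U = -((-567985 + (-12 + 2*571))/(326726 - 272320) - 1*1600953)/6 = -((-567985 + (-12 + 1142))/54406 - 1600953)/6 = -((-567985 + 1130)*(1/54406) - 1600953)/6 = -(-566855*1/54406 - 1600953)/6 = -(-566855/54406 - 1600953)/6 = -⅙*(-87102015773/54406) = 87102015773/326436 ≈ 2.6683e+5)
(-949206 + M) + U = (-949206 + 2444339) + 87102015773/326436 = 1495133 + 87102015773/326436 = 575167251761/326436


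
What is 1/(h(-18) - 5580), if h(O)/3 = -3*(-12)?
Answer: -1/5472 ≈ -0.00018275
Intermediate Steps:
h(O) = 108 (h(O) = 3*(-3*(-12)) = 3*36 = 108)
1/(h(-18) - 5580) = 1/(108 - 5580) = 1/(-5472) = -1/5472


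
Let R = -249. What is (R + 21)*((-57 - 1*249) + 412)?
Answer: -24168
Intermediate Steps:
(R + 21)*((-57 - 1*249) + 412) = (-249 + 21)*((-57 - 1*249) + 412) = -228*((-57 - 249) + 412) = -228*(-306 + 412) = -228*106 = -24168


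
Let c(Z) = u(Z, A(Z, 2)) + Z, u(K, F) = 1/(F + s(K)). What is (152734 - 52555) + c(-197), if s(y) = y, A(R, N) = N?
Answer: 19496489/195 ≈ 99982.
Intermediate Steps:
u(K, F) = 1/(F + K)
c(Z) = Z + 1/(2 + Z) (c(Z) = 1/(2 + Z) + Z = Z + 1/(2 + Z))
(152734 - 52555) + c(-197) = (152734 - 52555) + (1 - 197*(2 - 197))/(2 - 197) = 100179 + (1 - 197*(-195))/(-195) = 100179 - (1 + 38415)/195 = 100179 - 1/195*38416 = 100179 - 38416/195 = 19496489/195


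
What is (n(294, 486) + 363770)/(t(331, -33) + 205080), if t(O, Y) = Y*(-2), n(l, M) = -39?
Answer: 363731/205146 ≈ 1.7730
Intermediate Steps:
t(O, Y) = -2*Y
(n(294, 486) + 363770)/(t(331, -33) + 205080) = (-39 + 363770)/(-2*(-33) + 205080) = 363731/(66 + 205080) = 363731/205146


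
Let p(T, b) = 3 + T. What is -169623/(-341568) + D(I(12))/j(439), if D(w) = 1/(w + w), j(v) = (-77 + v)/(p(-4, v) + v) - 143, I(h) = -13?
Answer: 119262785/240027424 ≈ 0.49687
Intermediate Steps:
j(v) = -143 + (-77 + v)/(-1 + v) (j(v) = (-77 + v)/((3 - 4) + v) - 143 = (-77 + v)/(-1 + v) - 143 = -143 + (-77 + v)/(-1 + v))
D(w) = 1/(2*w)
-169623/(-341568) + D(I(12))/j(439) = -169623/(-341568) + ((1/2)/(-13))/((2*(33 - 71*439)/(-1 + 439))) = -169623*(-1/341568) + ((1/2)*(-1/13))/((2*(33 - 31169)/438)) = 18847/37952 - 1/(26*(2*(1/438)*(-31136))) = 18847/37952 - 1/(26*(-31136/219)) = 18847/37952 - 1/26*(-219/31136) = 18847/37952 + 219/809536 = 119262785/240027424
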